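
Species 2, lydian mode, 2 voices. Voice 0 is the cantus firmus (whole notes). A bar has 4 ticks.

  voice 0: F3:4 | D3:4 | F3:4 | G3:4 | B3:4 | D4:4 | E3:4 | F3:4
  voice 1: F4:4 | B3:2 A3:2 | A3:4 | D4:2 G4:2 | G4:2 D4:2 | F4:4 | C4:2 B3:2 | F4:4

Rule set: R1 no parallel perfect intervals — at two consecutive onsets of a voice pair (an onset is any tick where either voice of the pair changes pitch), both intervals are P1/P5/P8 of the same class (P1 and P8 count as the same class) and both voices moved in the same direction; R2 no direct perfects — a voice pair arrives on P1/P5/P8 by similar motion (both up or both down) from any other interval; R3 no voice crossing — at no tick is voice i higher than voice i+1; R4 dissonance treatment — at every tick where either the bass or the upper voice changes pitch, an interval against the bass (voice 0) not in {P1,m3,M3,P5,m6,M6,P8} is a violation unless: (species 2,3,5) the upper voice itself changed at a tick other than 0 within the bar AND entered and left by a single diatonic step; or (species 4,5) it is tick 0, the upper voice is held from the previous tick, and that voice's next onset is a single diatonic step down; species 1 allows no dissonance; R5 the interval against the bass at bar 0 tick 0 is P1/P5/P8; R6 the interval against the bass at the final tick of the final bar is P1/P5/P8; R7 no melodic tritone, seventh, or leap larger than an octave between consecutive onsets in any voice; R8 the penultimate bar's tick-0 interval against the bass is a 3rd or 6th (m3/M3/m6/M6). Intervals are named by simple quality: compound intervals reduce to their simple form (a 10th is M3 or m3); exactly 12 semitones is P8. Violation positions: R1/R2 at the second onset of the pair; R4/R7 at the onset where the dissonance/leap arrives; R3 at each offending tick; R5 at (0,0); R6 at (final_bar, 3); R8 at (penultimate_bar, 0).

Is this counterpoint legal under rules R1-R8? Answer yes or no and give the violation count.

bar 0: v0=F3 v1=F4 (P8)
bar 1: v0=D3 v1=B3 (M6)
bar 2: v0=F3 v1=A3 (M3)
bar 3: v0=G3 v1=D4 (P5)
bar 4: v0=B3 v1=G4 (m6)
bar 5: v0=D4 v1=F4 (m3)
bar 6: v0=E3 v1=C4 (m6)
bar 7: v0=F3 v1=F4 (P8)
  R7 @ bar1.0: F4->B3 leap 6st
  R2 @ bar3.0: F3/A3 M3 -> G3/D4 P5 similar
  R7 @ bar6.0: D4->E3 leap 10st
  R2 @ bar7.0: E3/B3 P5 -> F3/F4 P8 similar
  R7 @ bar7.0: B3->F4 leap 6st

No (5 violations)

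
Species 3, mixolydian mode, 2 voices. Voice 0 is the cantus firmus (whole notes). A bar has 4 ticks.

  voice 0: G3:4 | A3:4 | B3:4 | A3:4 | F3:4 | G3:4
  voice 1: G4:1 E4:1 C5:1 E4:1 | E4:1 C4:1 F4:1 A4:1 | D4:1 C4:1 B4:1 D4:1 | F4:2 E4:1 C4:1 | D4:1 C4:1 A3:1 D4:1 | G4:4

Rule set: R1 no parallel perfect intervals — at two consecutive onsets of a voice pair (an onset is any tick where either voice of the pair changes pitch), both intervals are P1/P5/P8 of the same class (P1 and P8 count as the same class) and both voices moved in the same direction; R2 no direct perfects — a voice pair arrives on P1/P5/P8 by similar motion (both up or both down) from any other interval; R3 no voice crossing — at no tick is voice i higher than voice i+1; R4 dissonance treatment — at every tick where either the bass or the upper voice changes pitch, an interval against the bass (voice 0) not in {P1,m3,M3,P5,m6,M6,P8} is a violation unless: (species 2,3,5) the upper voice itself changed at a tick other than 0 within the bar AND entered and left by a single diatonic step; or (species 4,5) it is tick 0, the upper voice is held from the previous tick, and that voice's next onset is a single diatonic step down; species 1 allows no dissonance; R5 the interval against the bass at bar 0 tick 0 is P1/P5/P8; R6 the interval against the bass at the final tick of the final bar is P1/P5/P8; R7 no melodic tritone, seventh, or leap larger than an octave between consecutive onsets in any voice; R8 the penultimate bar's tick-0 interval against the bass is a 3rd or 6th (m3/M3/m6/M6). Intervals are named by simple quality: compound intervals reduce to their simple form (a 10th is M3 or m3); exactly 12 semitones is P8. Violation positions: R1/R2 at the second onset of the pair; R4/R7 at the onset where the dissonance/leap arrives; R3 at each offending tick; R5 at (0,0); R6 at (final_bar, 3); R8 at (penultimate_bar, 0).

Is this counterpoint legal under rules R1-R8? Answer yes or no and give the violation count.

bar 0: v0=G3 v1=G4 (P8)
bar 1: v0=A3 v1=E4 (P5)
bar 2: v0=B3 v1=D4 (m3)
bar 3: v0=A3 v1=F4 (m6)
bar 4: v0=F3 v1=D4 (M6)
bar 5: v0=G3 v1=G4 (P8)
  R4 @ bar0.2: G3/C5 P4 untreated
  R4 @ bar2.1: B3/C4 m2 untreated
  R7 @ bar2.2: C4->B4 leap 11st
  R2 @ bar5.0: F3/D4 M6 -> G3/G4 P8 similar

No (4 violations)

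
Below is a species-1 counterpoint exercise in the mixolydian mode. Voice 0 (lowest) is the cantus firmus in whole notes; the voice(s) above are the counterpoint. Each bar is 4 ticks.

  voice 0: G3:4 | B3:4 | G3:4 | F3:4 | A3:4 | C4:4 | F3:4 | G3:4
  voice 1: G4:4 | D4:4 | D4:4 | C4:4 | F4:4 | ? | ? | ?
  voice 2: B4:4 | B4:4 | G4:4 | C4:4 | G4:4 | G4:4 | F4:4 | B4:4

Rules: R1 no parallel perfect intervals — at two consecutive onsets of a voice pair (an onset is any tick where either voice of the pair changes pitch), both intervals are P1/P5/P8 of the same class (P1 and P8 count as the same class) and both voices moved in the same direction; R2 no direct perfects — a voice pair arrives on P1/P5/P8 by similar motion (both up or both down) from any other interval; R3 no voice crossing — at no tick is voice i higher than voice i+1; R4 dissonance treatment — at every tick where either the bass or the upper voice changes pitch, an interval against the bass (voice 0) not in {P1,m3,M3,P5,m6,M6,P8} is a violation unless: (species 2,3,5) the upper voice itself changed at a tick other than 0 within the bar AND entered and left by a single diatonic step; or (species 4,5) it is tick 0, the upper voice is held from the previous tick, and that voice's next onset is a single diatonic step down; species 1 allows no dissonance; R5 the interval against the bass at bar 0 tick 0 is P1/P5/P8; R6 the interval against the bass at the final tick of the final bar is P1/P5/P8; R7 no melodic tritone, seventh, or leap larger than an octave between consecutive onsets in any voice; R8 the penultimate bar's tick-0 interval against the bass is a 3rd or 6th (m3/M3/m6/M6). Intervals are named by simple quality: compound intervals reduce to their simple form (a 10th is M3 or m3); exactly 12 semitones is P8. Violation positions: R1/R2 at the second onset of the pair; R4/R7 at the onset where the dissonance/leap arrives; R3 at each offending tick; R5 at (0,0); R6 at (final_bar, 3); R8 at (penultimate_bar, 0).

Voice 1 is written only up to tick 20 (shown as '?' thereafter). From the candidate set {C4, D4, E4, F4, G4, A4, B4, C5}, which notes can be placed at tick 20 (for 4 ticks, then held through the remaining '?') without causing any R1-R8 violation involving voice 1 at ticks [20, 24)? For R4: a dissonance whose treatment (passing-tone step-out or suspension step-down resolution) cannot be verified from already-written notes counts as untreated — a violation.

{C4, E4}

C4: legal
D4: violates R4
E4: legal
F4: violates R4
G4: violates R2
A4: violates R3
B4: violates R3,R4,R7
C5: violates R2,R3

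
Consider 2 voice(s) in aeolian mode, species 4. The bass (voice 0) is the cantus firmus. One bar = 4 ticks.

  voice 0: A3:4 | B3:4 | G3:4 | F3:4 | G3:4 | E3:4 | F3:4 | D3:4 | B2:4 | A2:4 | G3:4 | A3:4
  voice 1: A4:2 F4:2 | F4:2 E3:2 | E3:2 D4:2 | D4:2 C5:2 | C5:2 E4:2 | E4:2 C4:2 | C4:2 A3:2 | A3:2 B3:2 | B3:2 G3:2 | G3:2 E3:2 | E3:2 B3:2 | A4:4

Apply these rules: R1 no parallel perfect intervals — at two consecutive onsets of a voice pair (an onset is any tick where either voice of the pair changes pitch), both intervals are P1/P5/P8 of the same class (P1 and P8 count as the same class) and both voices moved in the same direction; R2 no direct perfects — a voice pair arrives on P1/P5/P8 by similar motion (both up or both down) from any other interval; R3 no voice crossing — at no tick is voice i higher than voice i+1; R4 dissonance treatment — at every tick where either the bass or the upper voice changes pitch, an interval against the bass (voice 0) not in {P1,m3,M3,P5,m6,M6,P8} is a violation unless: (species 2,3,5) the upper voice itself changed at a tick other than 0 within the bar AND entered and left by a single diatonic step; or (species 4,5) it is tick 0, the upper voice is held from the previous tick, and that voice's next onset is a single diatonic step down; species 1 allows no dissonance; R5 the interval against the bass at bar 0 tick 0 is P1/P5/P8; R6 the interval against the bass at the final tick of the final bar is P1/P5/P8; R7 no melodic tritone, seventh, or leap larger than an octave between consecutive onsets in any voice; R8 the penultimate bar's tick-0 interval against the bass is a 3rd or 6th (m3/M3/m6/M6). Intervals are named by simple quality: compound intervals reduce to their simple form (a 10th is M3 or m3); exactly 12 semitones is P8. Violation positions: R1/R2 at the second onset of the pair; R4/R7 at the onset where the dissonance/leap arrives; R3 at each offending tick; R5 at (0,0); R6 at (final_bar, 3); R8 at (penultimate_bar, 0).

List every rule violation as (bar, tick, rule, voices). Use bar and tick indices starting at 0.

bar 0: v0=A3 v1=A4 downbeat P8
bar 1: v0=B3 v1=F4 downbeat TT
bar 2: v0=G3 v1=E3 downbeat m3
bar 3: v0=F3 v1=D4 downbeat M6
bar 4: v0=G3 v1=C5 downbeat P4
bar 5: v0=E3 v1=E4 downbeat P8
bar 6: v0=F3 v1=C4 downbeat P5
bar 7: v0=D3 v1=A3 downbeat P5
bar 8: v0=B2 v1=B3 downbeat P8
bar 9: v0=A2 v1=G3 downbeat m7
bar 10: v0=G3 v1=E3 downbeat m3
bar 11: v0=A3 v1=A4 downbeat P8
  -> R4 @ bar 1 tick 0 v(0, 1): B3/F4 TT untreated
  -> R3 @ bar 1 tick 2 v(0, 1): B3 above E3
  -> R7 @ bar 1 tick 2 v(1,): F4->E3 leap 13st
  -> R3 @ bar 1 tick 3 v(0, 1): B3 above E3
  -> R3 @ bar 2 tick 0 v(0, 1): G3 above E3
  -> R3 @ bar 2 tick 1 v(0, 1): G3 above E3
  -> R7 @ bar 2 tick 2 v(1,): E3->D4 leap 10st
  -> R7 @ bar 3 tick 2 v(1,): D4->C5 leap 10st
  -> R4 @ bar 4 tick 0 v(0, 1): G3/C5 P4 untreated
  -> R4 @ bar 9 tick 0 v(0, 1): A2/G3 m7 untreated
  -> R3 @ bar 10 tick 0 v(0, 1): G3 above E3
  -> R7 @ bar 10 tick 0 v(0,): A2->G3 leap 10st
  -> R3 @ bar 10 tick 1 v(0, 1): G3 above E3
  -> R2 @ bar 11 tick 0 v(0, 1): G3/B3 M3 -> A3/A4 P8 similar
  -> R7 @ bar 11 tick 0 v(1,): B3->A4 leap 10st

(1, 0, R4, (0, 1))
(1, 2, R3, (0, 1))
(1, 2, R7, (1,))
(1, 3, R3, (0, 1))
(2, 0, R3, (0, 1))
(2, 1, R3, (0, 1))
(2, 2, R7, (1,))
(3, 2, R7, (1,))
(4, 0, R4, (0, 1))
(9, 0, R4, (0, 1))
(10, 0, R3, (0, 1))
(10, 0, R7, (0,))
(10, 1, R3, (0, 1))
(11, 0, R2, (0, 1))
(11, 0, R7, (1,))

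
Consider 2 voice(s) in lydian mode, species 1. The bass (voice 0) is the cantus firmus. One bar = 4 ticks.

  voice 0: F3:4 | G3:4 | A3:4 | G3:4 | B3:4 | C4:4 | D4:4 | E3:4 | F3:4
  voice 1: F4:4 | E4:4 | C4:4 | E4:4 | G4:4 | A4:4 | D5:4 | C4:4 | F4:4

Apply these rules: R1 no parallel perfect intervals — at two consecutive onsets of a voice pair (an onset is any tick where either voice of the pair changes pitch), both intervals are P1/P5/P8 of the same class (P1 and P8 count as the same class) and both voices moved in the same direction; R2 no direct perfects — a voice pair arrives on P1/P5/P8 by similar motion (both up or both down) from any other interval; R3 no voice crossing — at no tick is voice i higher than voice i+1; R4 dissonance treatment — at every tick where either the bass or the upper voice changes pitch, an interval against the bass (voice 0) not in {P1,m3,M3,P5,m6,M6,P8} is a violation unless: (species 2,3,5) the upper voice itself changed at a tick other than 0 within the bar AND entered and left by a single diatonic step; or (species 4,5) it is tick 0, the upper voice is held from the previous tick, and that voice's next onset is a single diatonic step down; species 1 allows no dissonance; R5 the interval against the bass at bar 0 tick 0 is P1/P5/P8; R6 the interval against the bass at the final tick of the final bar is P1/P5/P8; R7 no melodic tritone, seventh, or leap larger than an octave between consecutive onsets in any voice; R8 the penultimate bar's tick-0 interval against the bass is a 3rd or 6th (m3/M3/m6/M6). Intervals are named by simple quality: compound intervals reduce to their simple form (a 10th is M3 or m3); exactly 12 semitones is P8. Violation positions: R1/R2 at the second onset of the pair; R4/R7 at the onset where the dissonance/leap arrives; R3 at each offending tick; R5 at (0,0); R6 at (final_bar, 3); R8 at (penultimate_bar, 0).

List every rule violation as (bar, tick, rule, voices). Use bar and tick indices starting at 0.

(6, 0, R2, (0, 1))
(7, 0, R7, (0,))
(7, 0, R7, (1,))
(8, 0, R2, (0, 1))

bar 0: v0=F3 v1=F4 downbeat P8
bar 1: v0=G3 v1=E4 downbeat M6
bar 2: v0=A3 v1=C4 downbeat m3
bar 3: v0=G3 v1=E4 downbeat M6
bar 4: v0=B3 v1=G4 downbeat m6
bar 5: v0=C4 v1=A4 downbeat M6
bar 6: v0=D4 v1=D5 downbeat P8
bar 7: v0=E3 v1=C4 downbeat m6
bar 8: v0=F3 v1=F4 downbeat P8
  -> R2 @ bar 6 tick 0 v(0, 1): C4/A4 M6 -> D4/D5 P8 similar
  -> R7 @ bar 7 tick 0 v(0,): D4->E3 leap 10st
  -> R7 @ bar 7 tick 0 v(1,): D5->C4 leap 14st
  -> R2 @ bar 8 tick 0 v(0, 1): E3/C4 m6 -> F3/F4 P8 similar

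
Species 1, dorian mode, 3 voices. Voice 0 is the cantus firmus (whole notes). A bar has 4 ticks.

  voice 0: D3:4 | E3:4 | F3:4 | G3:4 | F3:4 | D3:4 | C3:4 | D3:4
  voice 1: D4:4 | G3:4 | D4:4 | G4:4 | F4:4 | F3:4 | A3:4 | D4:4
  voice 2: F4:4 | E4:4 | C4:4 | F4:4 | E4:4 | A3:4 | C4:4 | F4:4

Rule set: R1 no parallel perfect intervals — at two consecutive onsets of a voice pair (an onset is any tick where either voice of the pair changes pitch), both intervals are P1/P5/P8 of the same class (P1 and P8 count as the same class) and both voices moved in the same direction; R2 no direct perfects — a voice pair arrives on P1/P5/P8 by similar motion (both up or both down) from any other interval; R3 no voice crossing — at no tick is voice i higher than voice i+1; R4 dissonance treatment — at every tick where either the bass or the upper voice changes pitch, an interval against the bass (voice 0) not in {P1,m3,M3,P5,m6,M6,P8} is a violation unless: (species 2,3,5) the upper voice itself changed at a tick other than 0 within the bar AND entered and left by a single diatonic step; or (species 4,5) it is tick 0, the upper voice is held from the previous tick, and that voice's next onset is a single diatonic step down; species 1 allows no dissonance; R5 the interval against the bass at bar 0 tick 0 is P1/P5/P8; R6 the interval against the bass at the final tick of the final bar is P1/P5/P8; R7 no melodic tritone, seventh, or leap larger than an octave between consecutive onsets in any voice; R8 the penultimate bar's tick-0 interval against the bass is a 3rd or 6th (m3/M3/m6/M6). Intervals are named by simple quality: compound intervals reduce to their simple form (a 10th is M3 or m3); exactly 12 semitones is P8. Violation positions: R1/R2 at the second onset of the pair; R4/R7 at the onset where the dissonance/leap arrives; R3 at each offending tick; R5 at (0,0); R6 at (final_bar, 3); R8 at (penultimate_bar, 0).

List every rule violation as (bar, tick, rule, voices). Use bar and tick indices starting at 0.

(0, 0, R5, (0, 2))
(2, 0, R3, (1, 2))
(2, 1, R3, (1, 2))
(2, 2, R3, (1, 2))
(2, 3, R3, (1, 2))
(3, 0, R2, (0, 1))
(3, 0, R3, (1, 2))
(3, 0, R4, (0, 2))
(3, 1, R3, (1, 2))
(3, 2, R3, (1, 2))
(3, 3, R3, (1, 2))
(4, 0, R1, (0, 1))
(4, 0, R3, (1, 2))
(4, 0, R4, (0, 2))
(4, 1, R3, (1, 2))
(4, 2, R3, (1, 2))
(4, 3, R3, (1, 2))
(5, 0, R2, (0, 2))
(6, 0, R8, (0, 2))
(7, 0, R2, (0, 1))
(7, 3, R6, (0, 2))

bar 0: v0=D3 v1=D4 v2=F4 downbeat m3
bar 1: v0=E3 v1=G3 v2=E4 downbeat P8
bar 2: v0=F3 v1=D4 v2=C4 downbeat P5
bar 3: v0=G3 v1=G4 v2=F4 downbeat m7
bar 4: v0=F3 v1=F4 v2=E4 downbeat M7
bar 5: v0=D3 v1=F3 v2=A3 downbeat P5
bar 6: v0=C3 v1=A3 v2=C4 downbeat P8
bar 7: v0=D3 v1=D4 v2=F4 downbeat m3
  -> R5 @ bar 0 tick 0 v(0, 2): opens on m3
  -> R3 @ bar 2 tick 0 v(1, 2): D4 above C4
  -> R3 @ bar 2 tick 1 v(1, 2): D4 above C4
  -> R3 @ bar 2 tick 2 v(1, 2): D4 above C4
  -> R3 @ bar 2 tick 3 v(1, 2): D4 above C4
  -> R2 @ bar 3 tick 0 v(0, 1): F3/D4 M6 -> G3/G4 P8 similar
  -> R3 @ bar 3 tick 0 v(1, 2): G4 above F4
  -> R4 @ bar 3 tick 0 v(0, 2): G3/F4 m7 untreated
  -> R3 @ bar 3 tick 1 v(1, 2): G4 above F4
  -> R3 @ bar 3 tick 2 v(1, 2): G4 above F4
  -> R3 @ bar 3 tick 3 v(1, 2): G4 above F4
  -> R1 @ bar 4 tick 0 v(0, 1): G3/G4 P8 -> F3/F4 P8 similar
  -> R3 @ bar 4 tick 0 v(1, 2): F4 above E4
  -> R4 @ bar 4 tick 0 v(0, 2): F3/E4 M7 untreated
  -> R3 @ bar 4 tick 1 v(1, 2): F4 above E4
  -> R3 @ bar 4 tick 2 v(1, 2): F4 above E4
  -> R3 @ bar 4 tick 3 v(1, 2): F4 above E4
  -> R2 @ bar 5 tick 0 v(0, 2): F3/E4 M7 -> D3/A3 P5 similar
  -> R8 @ bar 6 tick 0 v(0, 2): penult P8 not 3rd/6th
  -> R2 @ bar 7 tick 0 v(0, 1): C3/A3 M6 -> D3/D4 P8 similar
  -> R6 @ bar 7 tick 3 v(0, 2): closes on m3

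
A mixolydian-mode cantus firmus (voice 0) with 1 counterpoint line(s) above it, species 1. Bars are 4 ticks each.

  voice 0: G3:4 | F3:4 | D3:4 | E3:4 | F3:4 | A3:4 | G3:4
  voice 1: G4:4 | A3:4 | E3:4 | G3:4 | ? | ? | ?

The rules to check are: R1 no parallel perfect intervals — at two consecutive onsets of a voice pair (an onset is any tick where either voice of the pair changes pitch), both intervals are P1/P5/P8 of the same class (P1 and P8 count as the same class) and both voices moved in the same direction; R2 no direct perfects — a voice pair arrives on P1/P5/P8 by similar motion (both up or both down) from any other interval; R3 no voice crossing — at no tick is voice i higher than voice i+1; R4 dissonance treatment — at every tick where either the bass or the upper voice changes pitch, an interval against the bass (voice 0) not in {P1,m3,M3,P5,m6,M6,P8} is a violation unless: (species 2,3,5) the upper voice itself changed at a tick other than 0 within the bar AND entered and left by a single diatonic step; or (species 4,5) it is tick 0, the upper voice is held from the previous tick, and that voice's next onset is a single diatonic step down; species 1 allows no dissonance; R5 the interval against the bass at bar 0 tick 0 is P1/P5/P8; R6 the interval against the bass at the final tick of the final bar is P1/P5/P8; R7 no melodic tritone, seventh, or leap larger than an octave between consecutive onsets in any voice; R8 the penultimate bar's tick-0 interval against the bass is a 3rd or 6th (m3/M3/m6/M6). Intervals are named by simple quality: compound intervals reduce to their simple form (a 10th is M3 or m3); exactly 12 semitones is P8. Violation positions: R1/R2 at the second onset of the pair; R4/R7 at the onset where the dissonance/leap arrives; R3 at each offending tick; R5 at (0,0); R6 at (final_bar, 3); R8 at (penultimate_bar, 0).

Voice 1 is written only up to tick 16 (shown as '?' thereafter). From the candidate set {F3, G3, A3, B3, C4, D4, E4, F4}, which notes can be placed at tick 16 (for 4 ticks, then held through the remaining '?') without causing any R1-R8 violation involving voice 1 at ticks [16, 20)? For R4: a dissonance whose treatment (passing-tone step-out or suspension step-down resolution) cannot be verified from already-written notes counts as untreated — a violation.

{A3, D4, F3}

F3: legal
G3: violates R4
A3: legal
B3: violates R4
C4: violates R2
D4: legal
E4: violates R4
F4: violates R2,R7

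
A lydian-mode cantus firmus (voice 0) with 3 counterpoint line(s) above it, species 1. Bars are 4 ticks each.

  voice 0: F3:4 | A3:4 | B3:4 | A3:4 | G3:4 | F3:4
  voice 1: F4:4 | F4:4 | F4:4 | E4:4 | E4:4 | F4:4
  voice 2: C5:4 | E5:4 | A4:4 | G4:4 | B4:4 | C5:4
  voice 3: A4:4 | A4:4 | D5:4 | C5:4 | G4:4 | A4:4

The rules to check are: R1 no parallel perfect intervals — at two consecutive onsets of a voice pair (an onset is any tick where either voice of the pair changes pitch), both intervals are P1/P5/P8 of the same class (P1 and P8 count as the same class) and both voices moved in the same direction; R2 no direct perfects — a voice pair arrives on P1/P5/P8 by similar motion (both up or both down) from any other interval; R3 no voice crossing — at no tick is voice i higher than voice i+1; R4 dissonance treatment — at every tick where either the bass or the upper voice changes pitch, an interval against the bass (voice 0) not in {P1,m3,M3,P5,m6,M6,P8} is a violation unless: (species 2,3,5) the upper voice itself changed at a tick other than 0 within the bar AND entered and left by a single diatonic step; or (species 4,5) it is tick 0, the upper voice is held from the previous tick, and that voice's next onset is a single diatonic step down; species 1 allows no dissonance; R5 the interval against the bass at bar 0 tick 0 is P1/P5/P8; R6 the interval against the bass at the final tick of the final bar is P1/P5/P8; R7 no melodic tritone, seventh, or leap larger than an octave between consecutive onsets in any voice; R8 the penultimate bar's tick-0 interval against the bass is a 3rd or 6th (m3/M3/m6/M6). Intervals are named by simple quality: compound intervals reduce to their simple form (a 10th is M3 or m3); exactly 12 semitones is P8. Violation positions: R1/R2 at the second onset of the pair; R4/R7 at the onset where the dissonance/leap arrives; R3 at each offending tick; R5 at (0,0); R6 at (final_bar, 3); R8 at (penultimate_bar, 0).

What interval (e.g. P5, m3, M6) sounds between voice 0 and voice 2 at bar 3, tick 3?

m7

voice 0=A3 voice 2=G4 -> m7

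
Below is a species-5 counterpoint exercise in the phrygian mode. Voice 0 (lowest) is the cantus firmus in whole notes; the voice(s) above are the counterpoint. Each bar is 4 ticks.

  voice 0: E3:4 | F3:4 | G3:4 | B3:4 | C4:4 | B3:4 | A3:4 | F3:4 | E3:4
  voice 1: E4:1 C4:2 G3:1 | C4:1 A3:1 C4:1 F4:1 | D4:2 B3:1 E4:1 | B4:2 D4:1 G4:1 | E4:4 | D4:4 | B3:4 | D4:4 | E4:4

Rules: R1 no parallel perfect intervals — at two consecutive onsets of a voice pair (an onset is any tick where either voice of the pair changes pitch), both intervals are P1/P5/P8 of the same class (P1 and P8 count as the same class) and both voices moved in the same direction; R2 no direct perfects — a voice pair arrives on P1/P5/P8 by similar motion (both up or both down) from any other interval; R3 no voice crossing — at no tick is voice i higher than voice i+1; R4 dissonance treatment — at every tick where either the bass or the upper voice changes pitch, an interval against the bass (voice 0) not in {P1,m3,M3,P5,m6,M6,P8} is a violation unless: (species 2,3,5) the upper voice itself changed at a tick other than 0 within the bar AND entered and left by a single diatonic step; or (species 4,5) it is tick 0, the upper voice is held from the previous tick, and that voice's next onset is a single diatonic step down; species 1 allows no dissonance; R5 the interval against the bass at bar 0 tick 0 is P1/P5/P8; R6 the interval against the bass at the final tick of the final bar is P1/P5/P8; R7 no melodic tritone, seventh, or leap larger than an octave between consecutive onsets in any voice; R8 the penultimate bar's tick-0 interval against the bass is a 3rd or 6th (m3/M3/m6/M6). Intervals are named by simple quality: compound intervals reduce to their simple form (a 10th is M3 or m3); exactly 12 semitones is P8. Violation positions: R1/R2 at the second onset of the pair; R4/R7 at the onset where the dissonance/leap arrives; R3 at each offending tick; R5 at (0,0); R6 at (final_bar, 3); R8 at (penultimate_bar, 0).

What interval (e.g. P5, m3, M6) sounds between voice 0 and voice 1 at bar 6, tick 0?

M2

voice 0=A3 voice 1=B3 -> M2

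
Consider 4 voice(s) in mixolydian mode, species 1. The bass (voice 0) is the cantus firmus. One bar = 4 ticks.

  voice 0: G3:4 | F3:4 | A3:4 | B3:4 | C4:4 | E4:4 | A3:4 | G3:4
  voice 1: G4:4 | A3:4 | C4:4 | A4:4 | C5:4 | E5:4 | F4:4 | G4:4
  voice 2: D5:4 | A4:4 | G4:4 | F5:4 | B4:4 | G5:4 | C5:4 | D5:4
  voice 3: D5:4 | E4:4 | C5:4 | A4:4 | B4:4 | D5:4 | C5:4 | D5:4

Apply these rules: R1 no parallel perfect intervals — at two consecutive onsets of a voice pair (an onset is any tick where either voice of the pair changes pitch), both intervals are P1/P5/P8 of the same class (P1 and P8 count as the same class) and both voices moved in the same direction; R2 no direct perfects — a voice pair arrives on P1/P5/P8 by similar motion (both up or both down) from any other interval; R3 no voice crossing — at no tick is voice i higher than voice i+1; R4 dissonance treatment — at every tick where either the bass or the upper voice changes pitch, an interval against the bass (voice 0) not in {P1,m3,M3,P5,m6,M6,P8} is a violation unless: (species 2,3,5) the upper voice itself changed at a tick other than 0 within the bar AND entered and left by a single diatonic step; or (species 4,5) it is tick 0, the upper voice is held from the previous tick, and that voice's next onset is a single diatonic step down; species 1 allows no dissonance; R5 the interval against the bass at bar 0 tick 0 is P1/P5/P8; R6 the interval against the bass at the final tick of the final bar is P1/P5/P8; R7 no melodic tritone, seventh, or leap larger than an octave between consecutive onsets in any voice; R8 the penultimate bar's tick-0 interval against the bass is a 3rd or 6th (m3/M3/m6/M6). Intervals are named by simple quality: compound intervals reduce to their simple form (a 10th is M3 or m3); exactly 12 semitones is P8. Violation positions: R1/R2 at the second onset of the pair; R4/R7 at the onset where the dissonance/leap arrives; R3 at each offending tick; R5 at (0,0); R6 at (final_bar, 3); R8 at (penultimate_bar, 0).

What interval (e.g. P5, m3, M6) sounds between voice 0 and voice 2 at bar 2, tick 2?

voice 0=A3 voice 2=G4 -> m7

m7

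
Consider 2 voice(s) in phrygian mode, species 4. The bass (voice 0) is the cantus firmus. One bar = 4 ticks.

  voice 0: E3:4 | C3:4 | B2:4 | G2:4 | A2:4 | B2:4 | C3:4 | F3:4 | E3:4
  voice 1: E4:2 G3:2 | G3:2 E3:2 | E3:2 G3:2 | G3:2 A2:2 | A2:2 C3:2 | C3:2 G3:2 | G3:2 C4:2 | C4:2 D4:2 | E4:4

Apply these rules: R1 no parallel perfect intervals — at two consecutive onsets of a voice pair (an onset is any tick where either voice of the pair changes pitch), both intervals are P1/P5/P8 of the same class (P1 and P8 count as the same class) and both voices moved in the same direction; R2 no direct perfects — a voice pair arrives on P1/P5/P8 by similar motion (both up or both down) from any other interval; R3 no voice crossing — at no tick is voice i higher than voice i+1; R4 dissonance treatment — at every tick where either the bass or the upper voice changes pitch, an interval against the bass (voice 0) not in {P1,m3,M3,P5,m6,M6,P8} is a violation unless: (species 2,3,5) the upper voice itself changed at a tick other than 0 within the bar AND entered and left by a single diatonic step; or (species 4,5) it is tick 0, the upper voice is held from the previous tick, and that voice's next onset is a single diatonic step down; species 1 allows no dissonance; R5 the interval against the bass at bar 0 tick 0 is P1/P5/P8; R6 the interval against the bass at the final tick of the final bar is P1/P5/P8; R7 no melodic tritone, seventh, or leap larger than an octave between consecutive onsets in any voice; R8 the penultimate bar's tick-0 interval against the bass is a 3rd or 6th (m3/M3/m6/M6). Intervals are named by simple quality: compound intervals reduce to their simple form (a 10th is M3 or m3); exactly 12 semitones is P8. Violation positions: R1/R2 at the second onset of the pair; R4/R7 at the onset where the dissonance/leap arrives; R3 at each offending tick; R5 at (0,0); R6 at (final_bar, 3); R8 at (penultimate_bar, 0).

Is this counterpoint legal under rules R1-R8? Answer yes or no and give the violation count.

bar 0: v0=E3 v1=E4 (P8)
bar 1: v0=C3 v1=G3 (P5)
bar 2: v0=B2 v1=E3 (P4)
bar 3: v0=G2 v1=G3 (P8)
bar 4: v0=A2 v1=A2 (P1)
bar 5: v0=B2 v1=C3 (m2)
bar 6: v0=C3 v1=G3 (P5)
bar 7: v0=F3 v1=C4 (P5)
bar 8: v0=E3 v1=E4 (P8)
  R4 @ bar2.0: B2/E3 P4 untreated
  R4 @ bar3.2: G2/A2 M2 untreated
  R7 @ bar3.2: G3->A2 leap 10st
  R4 @ bar5.0: B2/C3 m2 untreated
  R8 @ bar7.0: penult P5 not 3rd/6th

No (5 violations)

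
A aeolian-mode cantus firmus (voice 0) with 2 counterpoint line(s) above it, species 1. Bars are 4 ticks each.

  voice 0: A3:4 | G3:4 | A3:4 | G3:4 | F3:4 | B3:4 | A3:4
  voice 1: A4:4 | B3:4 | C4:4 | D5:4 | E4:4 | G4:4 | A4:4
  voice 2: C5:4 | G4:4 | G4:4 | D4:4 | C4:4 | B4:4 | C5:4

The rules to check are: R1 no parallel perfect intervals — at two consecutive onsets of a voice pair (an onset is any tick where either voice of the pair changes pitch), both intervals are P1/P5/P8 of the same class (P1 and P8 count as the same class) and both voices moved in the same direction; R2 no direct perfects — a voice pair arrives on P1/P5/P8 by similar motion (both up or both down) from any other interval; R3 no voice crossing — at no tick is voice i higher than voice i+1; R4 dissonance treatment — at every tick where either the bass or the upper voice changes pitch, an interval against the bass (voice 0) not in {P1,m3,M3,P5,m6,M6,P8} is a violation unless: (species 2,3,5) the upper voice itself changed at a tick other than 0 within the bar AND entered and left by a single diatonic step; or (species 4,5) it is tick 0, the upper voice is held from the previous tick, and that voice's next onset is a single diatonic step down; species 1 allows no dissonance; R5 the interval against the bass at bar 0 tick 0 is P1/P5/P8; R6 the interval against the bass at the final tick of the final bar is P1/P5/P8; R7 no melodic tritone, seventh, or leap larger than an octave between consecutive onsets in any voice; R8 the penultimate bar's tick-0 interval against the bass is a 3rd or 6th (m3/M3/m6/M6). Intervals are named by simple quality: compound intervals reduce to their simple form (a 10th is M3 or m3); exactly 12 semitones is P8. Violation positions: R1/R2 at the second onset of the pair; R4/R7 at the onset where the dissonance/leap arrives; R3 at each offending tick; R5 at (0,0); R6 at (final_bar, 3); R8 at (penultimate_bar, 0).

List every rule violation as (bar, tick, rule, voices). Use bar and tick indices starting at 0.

bar 0: v0=A3 v1=A4 v2=C5 downbeat m3
bar 1: v0=G3 v1=B3 v2=G4 downbeat P8
bar 2: v0=A3 v1=C4 v2=G4 downbeat m7
bar 3: v0=G3 v1=D5 v2=D4 downbeat P5
bar 4: v0=F3 v1=E4 v2=C4 downbeat P5
bar 5: v0=B3 v1=G4 v2=B4 downbeat P8
bar 6: v0=A3 v1=A4 v2=C5 downbeat m3
  -> R5 @ bar 0 tick 0 v(0, 2): opens on m3
  -> R2 @ bar 1 tick 0 v(0, 2): A3/C5 m3 -> G3/G4 P8 similar
  -> R7 @ bar 1 tick 0 v(1,): A4->B3 leap 10st
  -> R4 @ bar 2 tick 0 v(0, 2): A3/G4 m7 untreated
  -> R2 @ bar 3 tick 0 v(0, 2): A3/G4 m7 -> G3/D4 P5 similar
  -> R3 @ bar 3 tick 0 v(1, 2): D5 above D4
  -> R7 @ bar 3 tick 0 v(1,): C4->D5 leap 14st
  -> R3 @ bar 3 tick 1 v(1, 2): D5 above D4
  -> R3 @ bar 3 tick 2 v(1, 2): D5 above D4
  -> R3 @ bar 3 tick 3 v(1, 2): D5 above D4
  -> R1 @ bar 4 tick 0 v(0, 2): G3/D4 P5 -> F3/C4 P5 similar
  -> R3 @ bar 4 tick 0 v(1, 2): E4 above C4
  -> R4 @ bar 4 tick 0 v(0, 1): F3/E4 M7 untreated
  -> R7 @ bar 4 tick 0 v(1,): D5->E4 leap 10st
  -> R3 @ bar 4 tick 1 v(1, 2): E4 above C4
  -> R3 @ bar 4 tick 2 v(1, 2): E4 above C4
  -> R3 @ bar 4 tick 3 v(1, 2): E4 above C4
  -> R2 @ bar 5 tick 0 v(0, 2): F3/C4 P5 -> B3/B4 P8 similar
  -> R7 @ bar 5 tick 0 v(0,): F3->B3 leap 6st
  -> R7 @ bar 5 tick 0 v(2,): C4->B4 leap 11st
  -> R8 @ bar 5 tick 0 v(0, 2): penult P8 not 3rd/6th
  -> R6 @ bar 6 tick 3 v(0, 2): closes on m3

(0, 0, R5, (0, 2))
(1, 0, R2, (0, 2))
(1, 0, R7, (1,))
(2, 0, R4, (0, 2))
(3, 0, R2, (0, 2))
(3, 0, R3, (1, 2))
(3, 0, R7, (1,))
(3, 1, R3, (1, 2))
(3, 2, R3, (1, 2))
(3, 3, R3, (1, 2))
(4, 0, R1, (0, 2))
(4, 0, R3, (1, 2))
(4, 0, R4, (0, 1))
(4, 0, R7, (1,))
(4, 1, R3, (1, 2))
(4, 2, R3, (1, 2))
(4, 3, R3, (1, 2))
(5, 0, R2, (0, 2))
(5, 0, R7, (0,))
(5, 0, R7, (2,))
(5, 0, R8, (0, 2))
(6, 3, R6, (0, 2))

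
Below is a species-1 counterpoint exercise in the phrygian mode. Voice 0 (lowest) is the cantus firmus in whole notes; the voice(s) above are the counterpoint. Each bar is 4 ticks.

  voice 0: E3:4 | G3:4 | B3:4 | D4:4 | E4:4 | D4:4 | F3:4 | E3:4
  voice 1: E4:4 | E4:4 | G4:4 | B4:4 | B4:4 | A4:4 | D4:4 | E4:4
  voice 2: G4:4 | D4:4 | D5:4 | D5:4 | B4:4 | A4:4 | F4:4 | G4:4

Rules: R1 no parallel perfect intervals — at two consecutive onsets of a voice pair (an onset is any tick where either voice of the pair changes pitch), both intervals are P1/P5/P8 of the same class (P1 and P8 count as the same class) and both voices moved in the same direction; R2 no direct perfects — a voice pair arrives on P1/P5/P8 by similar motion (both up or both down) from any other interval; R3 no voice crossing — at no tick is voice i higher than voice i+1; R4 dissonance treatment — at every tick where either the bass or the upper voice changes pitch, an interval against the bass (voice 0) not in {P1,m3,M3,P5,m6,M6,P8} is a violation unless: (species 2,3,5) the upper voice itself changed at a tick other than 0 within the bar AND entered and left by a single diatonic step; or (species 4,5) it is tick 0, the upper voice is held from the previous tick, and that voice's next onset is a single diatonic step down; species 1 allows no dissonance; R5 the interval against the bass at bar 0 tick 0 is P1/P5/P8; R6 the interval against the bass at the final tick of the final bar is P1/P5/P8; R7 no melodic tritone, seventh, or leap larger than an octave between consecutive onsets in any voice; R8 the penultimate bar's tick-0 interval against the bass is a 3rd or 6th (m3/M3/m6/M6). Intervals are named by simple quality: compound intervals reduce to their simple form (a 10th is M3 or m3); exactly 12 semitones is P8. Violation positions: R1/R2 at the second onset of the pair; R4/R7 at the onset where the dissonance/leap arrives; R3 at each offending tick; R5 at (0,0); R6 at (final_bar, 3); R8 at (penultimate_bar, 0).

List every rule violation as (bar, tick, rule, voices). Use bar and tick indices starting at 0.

(0, 0, R5, (0, 2))
(1, 0, R3, (1, 2))
(1, 1, R3, (1, 2))
(1, 2, R3, (1, 2))
(1, 3, R3, (1, 2))
(2, 0, R2, (1, 2))
(5, 0, R1, (0, 1))
(5, 0, R1, (0, 2))
(5, 0, R1, (1, 2))
(6, 0, R2, (0, 2))
(6, 0, R8, (0, 2))
(7, 3, R6, (0, 2))

bar 0: v0=E3 v1=E4 v2=G4 downbeat m3
bar 1: v0=G3 v1=E4 v2=D4 downbeat P5
bar 2: v0=B3 v1=G4 v2=D5 downbeat m3
bar 3: v0=D4 v1=B4 v2=D5 downbeat P8
bar 4: v0=E4 v1=B4 v2=B4 downbeat P5
bar 5: v0=D4 v1=A4 v2=A4 downbeat P5
bar 6: v0=F3 v1=D4 v2=F4 downbeat P8
bar 7: v0=E3 v1=E4 v2=G4 downbeat m3
  -> R5 @ bar 0 tick 0 v(0, 2): opens on m3
  -> R3 @ bar 1 tick 0 v(1, 2): E4 above D4
  -> R3 @ bar 1 tick 1 v(1, 2): E4 above D4
  -> R3 @ bar 1 tick 2 v(1, 2): E4 above D4
  -> R3 @ bar 1 tick 3 v(1, 2): E4 above D4
  -> R2 @ bar 2 tick 0 v(1, 2): E4/D4 M2 -> G4/D5 P5 similar
  -> R1 @ bar 5 tick 0 v(0, 1): E4/B4 P5 -> D4/A4 P5 similar
  -> R1 @ bar 5 tick 0 v(0, 2): E4/B4 P5 -> D4/A4 P5 similar
  -> R1 @ bar 5 tick 0 v(1, 2): B4/B4 P1 -> A4/A4 P1 similar
  -> R2 @ bar 6 tick 0 v(0, 2): D4/A4 P5 -> F3/F4 P8 similar
  -> R8 @ bar 6 tick 0 v(0, 2): penult P8 not 3rd/6th
  -> R6 @ bar 7 tick 3 v(0, 2): closes on m3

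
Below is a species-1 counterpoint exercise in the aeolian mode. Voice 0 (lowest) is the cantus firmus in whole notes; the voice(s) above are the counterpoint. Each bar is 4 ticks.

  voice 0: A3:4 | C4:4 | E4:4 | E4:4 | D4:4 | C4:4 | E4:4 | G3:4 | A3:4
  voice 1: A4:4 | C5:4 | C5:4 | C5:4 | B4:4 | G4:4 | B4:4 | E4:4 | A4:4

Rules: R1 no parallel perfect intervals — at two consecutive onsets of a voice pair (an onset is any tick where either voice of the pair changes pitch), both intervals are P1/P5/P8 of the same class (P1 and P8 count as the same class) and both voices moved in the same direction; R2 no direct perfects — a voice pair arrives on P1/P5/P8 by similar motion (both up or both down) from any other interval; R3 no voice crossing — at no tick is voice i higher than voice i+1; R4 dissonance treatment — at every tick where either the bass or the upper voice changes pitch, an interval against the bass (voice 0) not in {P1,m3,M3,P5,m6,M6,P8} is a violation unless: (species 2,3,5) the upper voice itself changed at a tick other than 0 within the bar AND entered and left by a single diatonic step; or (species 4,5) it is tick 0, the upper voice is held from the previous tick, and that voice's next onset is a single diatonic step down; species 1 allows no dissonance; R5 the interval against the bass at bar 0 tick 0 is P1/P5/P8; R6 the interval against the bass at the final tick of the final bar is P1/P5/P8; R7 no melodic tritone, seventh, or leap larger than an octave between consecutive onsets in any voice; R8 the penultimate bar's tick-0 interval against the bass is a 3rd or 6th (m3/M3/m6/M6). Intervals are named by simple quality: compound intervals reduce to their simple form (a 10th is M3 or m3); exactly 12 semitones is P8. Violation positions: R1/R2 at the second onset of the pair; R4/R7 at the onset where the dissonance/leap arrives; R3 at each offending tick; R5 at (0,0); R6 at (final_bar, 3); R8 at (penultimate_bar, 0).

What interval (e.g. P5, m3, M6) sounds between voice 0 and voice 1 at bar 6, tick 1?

P5

voice 0=E4 voice 1=B4 -> P5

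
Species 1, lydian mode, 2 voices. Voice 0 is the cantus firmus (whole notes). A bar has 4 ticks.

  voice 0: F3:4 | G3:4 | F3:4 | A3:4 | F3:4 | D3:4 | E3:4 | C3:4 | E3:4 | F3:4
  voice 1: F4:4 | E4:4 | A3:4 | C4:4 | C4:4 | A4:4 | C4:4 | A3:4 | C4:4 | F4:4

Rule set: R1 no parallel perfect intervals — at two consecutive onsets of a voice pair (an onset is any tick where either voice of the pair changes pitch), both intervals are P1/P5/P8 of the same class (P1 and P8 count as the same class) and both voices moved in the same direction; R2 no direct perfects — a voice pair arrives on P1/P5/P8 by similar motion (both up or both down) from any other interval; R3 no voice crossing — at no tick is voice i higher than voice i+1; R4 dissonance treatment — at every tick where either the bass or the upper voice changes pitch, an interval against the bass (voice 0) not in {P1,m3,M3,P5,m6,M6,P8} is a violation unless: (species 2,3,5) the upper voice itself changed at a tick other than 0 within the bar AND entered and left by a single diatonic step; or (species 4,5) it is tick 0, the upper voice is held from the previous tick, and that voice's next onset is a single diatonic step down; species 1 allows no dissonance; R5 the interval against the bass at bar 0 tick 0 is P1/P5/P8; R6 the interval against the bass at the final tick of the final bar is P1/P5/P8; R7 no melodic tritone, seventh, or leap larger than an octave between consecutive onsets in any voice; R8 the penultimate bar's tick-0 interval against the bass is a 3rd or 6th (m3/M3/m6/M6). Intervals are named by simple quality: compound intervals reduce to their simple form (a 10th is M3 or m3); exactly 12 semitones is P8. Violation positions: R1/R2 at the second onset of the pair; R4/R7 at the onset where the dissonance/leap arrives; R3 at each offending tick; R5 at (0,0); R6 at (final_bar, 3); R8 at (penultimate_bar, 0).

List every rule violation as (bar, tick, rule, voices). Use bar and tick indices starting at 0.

bar 0: v0=F3 v1=F4 downbeat P8
bar 1: v0=G3 v1=E4 downbeat M6
bar 2: v0=F3 v1=A3 downbeat M3
bar 3: v0=A3 v1=C4 downbeat m3
bar 4: v0=F3 v1=C4 downbeat P5
bar 5: v0=D3 v1=A4 downbeat P5
bar 6: v0=E3 v1=C4 downbeat m6
bar 7: v0=C3 v1=A3 downbeat M6
bar 8: v0=E3 v1=C4 downbeat m6
bar 9: v0=F3 v1=F4 downbeat P8
  -> R2 @ bar 9 tick 0 v(0, 1): E3/C4 m6 -> F3/F4 P8 similar

(9, 0, R2, (0, 1))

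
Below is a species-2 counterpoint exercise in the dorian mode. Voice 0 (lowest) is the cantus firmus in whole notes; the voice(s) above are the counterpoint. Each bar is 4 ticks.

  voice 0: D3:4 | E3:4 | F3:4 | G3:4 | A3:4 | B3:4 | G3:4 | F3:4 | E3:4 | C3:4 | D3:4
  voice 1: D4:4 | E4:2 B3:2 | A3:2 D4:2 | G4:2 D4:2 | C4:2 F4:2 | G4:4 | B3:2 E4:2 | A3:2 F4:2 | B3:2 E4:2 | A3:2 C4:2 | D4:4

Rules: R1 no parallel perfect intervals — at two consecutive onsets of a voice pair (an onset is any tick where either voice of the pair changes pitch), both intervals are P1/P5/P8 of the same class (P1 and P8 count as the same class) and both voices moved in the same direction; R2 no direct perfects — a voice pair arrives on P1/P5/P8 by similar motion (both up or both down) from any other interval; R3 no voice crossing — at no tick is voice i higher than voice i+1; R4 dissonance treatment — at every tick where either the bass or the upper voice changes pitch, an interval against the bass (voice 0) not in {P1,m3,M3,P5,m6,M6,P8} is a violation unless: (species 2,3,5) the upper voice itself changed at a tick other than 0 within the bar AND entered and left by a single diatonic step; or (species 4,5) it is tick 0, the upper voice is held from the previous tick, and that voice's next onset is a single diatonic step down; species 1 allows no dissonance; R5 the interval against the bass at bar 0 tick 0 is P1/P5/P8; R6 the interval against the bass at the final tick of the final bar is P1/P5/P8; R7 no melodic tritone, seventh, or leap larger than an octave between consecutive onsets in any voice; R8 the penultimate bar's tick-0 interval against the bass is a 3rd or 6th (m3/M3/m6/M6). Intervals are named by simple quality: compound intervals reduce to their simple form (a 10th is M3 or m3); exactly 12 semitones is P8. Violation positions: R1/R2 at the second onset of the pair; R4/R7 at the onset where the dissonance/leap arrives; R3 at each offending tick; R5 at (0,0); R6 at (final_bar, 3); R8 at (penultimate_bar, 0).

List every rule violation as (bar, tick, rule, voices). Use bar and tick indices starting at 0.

(1, 0, R1, (0, 1))
(3, 0, R2, (0, 1))
(8, 0, R2, (0, 1))
(8, 0, R7, (1,))
(10, 0, R1, (0, 1))

bar 0: v0=D3 v1=D4 downbeat P8
bar 1: v0=E3 v1=E4 downbeat P8
bar 2: v0=F3 v1=A3 downbeat M3
bar 3: v0=G3 v1=G4 downbeat P8
bar 4: v0=A3 v1=C4 downbeat m3
bar 5: v0=B3 v1=G4 downbeat m6
bar 6: v0=G3 v1=B3 downbeat M3
bar 7: v0=F3 v1=A3 downbeat M3
bar 8: v0=E3 v1=B3 downbeat P5
bar 9: v0=C3 v1=A3 downbeat M6
bar 10: v0=D3 v1=D4 downbeat P8
  -> R1 @ bar 1 tick 0 v(0, 1): D3/D4 P8 -> E3/E4 P8 similar
  -> R2 @ bar 3 tick 0 v(0, 1): F3/D4 M6 -> G3/G4 P8 similar
  -> R2 @ bar 8 tick 0 v(0, 1): F3/F4 P8 -> E3/B3 P5 similar
  -> R7 @ bar 8 tick 0 v(1,): F4->B3 leap 6st
  -> R1 @ bar 10 tick 0 v(0, 1): C3/C4 P8 -> D3/D4 P8 similar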